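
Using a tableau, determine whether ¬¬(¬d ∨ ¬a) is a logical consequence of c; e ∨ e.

No

Initial set: {T c; T (e ∨ e); F ¬¬(¬d ∨ ¬a)}.
F ¬¬(¬d ∨ ¬a): drop double negation, giving F (¬d ∨ ¬a).
F (¬d ∨ ¬a): α-rule — add F ¬d, F ¬a.
T (e ∨ e): β-rule — branch into T e  //  T e.
  branch 1 (add T e):
    ○ open, literals {a=1, c=1, d=1, e=1}.
  branch 2 (add T e):
    ○ open, literals {a=1, c=1, d=1, e=1}.
0 branches closed, 2 open.
An open branch gives a countermodel: a=1, c=1, d=1, e=1 (unmentioned atoms arbitrary); the premises hold there but the conclusion fails.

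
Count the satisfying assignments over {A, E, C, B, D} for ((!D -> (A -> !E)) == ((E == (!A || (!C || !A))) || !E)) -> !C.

18

Initial set: {(((!D -> (A -> !E)) == ((E == (!A || (!C || !A))) || !E)) -> !C)}.
(((!D -> (A -> !E)) == ((E == (!A || (!C || !A))) || !E)) -> !C): β-rule — branch into !((!D -> (A -> !E)) == ((E == (!A || (!C || !A))) || !E))  //  !C.
  branch 1 (add !((!D -> (A -> !E)) == ((E == (!A || (!C || !A))) || !E))):
    !((!D -> (A -> !E)) == ((E == (!A || (!C || !A))) || !E)): β-rule — branch into (!D -> (A -> !E)), !((E == (!A || (!C || !A))) || !E)  //  !(!D -> (A -> !E)), ((E == (!A || (!C || !A))) || !E).
      branch 1.1 (add (!D -> (A -> !E)), !((E == (!A || (!C || !A))) || !E)):
        !((E == (!A || (!C || !A))) || !E): α-rule — add !(E == (!A || (!C || !A))), !!E.
        (!D -> (A -> !E)): β-rule — branch into !!D  //  (A -> !E).
          branch 1.1.1 (add !!D):
            !(E == (!A || (!C || !A))): β-rule — branch into E, !(!A || (!C || !A))  //  !E, (!A || (!C || !A)).
              branch 1.1.1.1 (add E, !(!A || (!C || !A))):
                !(!A || (!C || !A)): α-rule — add !!A, !(!C || !A).
                !(!C || !A): α-rule — add !!C, !!A.
                ○ open, literals {A=T, C=T, D=T, E=T}.
              branch 1.1.1.2 (add !E, (!A || (!C || !A))):
                × closes — contains both E and !E.
          branch 1.1.2 (add (A -> !E)):
            !(E == (!A || (!C || !A))): β-rule — branch into E, !(!A || (!C || !A))  //  !E, (!A || (!C || !A)).
              branch 1.1.2.1 (add E, !(!A || (!C || !A))):
                !(!A || (!C || !A)): α-rule — add !!A, !(!C || !A).
                !(!C || !A): α-rule — add !!C, !!A.
                (A -> !E): β-rule — branch into !A  //  !E.
                  branch 1.1.2.1.1 (add !A):
                    × closes — contains both A and !A.
                  branch 1.1.2.1.2 (add !E):
                    × closes — contains both E and !E.
              branch 1.1.2.2 (add !E, (!A || (!C || !A))):
                × closes — contains both E and !E.
      branch 1.2 (add !(!D -> (A -> !E)), ((E == (!A || (!C || !A))) || !E)):
        !(!D -> (A -> !E)): α-rule — add !D, !(A -> !E).
        !(A -> !E): α-rule — add A, !!E.
        ((E == (!A || (!C || !A))) || !E): β-rule — branch into (E == (!A || (!C || !A)))  //  !E.
          branch 1.2.1 (add (E == (!A || (!C || !A)))):
            (E == (!A || (!C || !A))): β-rule — branch into E, (!A || (!C || !A))  //  !E, !(!A || (!C || !A)).
              branch 1.2.1.1 (add E, (!A || (!C || !A))):
                (!A || (!C || !A)): β-rule — branch into !A  //  (!C || !A).
                  branch 1.2.1.1.1 (add !A):
                    × closes — contains both A and !A.
                  branch 1.2.1.1.2 (add (!C || !A)):
                    (!C || !A): β-rule — branch into !C  //  !A.
                      branch 1.2.1.1.2.1 (add !C):
                        ○ open, literals {A=T, C=F, D=F, E=T}.
                      branch 1.2.1.1.2.2 (add !A):
                        × closes — contains both A and !A.
              branch 1.2.1.2 (add !E, !(!A || (!C || !A))):
                × closes — contains both E and !E.
          branch 1.2.2 (add !E):
            × closes — contains both E and !E.
  branch 2 (add !C):
    ○ open, literals {C=F}.
8 branches closed, 3 open.
Each open branch fixes some atoms; the unmentioned ones are free. Counting distinct full assignments: branch {A=T, C=T, D=T, E=T} (B) contributes 2 new; branch {A=T, C=F, D=F, E=T} (B) contributes 2 new; branch {C=F} (A, E, B, D) contributes 14 new. Total: 18.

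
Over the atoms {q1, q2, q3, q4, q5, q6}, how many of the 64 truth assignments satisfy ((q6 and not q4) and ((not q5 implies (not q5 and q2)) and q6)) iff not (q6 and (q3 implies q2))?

Initial set: {(((q6 and not q4) and ((not q5 implies (not q5 and q2)) and q6)) iff not (q6 and (q3 implies q2)))}.
(((q6 and not q4) and ((not q5 implies (not q5 and q2)) and q6)) iff not (q6 and (q3 implies q2))): β-rule — branch into ((q6 and not q4) and ((not q5 implies (not q5 and q2)) and q6)), not (q6 and (q3 implies q2))  //  not ((q6 and not q4) and ((not q5 implies (not q5 and q2)) and q6)), not not (q6 and (q3 implies q2)).
  branch 1 (add ((q6 and not q4) and ((not q5 implies (not q5 and q2)) and q6)), not (q6 and (q3 implies q2))):
    ((q6 and not q4) and ((not q5 implies (not q5 and q2)) and q6)): α-rule — add (q6 and not q4), ((not q5 implies (not q5 and q2)) and q6).
    (q6 and not q4): α-rule — add q6, not q4.
    ((not q5 implies (not q5 and q2)) and q6): α-rule — add (not q5 implies (not q5 and q2)), q6.
    not (q6 and (q3 implies q2)): β-rule — branch into not q6  //  not (q3 implies q2).
      branch 1.1 (add not q6):
        × closes — contains both q6 and not q6.
      branch 1.2 (add not (q3 implies q2)):
        not (q3 implies q2): α-rule — add q3, not q2.
        (not q5 implies (not q5 and q2)): β-rule — branch into not not q5  //  (not q5 and q2).
          branch 1.2.1 (add not not q5):
            ○ open, literals {q2=false, q3=true, q4=false, q5=true, q6=true}.
          branch 1.2.2 (add (not q5 and q2)):
            (not q5 and q2): α-rule — add not q5, q2.
            × closes — contains both q2 and not q2.
  branch 2 (add not ((q6 and not q4) and ((not q5 implies (not q5 and q2)) and q6)), not not (q6 and (q3 implies q2))):
    not not (q6 and (q3 implies q2)): α-rule — add q6, (q3 implies q2).
    not ((q6 and not q4) and ((not q5 implies (not q5 and q2)) and q6)): β-rule — branch into not (q6 and not q4)  //  not ((not q5 implies (not q5 and q2)) and q6).
      branch 2.1 (add not (q6 and not q4)):
        (q3 implies q2): β-rule — branch into not q3  //  q2.
          branch 2.1.1 (add not q3):
            not (q6 and not q4): β-rule — branch into not q6  //  not not q4.
              branch 2.1.1.1 (add not q6):
                × closes — contains both q6 and not q6.
              branch 2.1.1.2 (add not not q4):
                ○ open, literals {q3=false, q4=true, q6=true}.
          branch 2.1.2 (add q2):
            not (q6 and not q4): β-rule — branch into not q6  //  not not q4.
              branch 2.1.2.1 (add not q6):
                × closes — contains both q6 and not q6.
              branch 2.1.2.2 (add not not q4):
                ○ open, literals {q2=true, q4=true, q6=true}.
      branch 2.2 (add not ((not q5 implies (not q5 and q2)) and q6)):
        (q3 implies q2): β-rule — branch into not q3  //  q2.
          branch 2.2.1 (add not q3):
            not ((not q5 implies (not q5 and q2)) and q6): β-rule — branch into not (not q5 implies (not q5 and q2))  //  not q6.
              branch 2.2.1.1 (add not (not q5 implies (not q5 and q2))):
                not (not q5 implies (not q5 and q2)): α-rule — add not q5, not (not q5 and q2).
                not (not q5 and q2): β-rule — branch into not not q5  //  not q2.
                  branch 2.2.1.1.1 (add not not q5):
                    × closes — contains both q5 and not q5.
                  branch 2.2.1.1.2 (add not q2):
                    ○ open, literals {q2=false, q3=false, q5=false, q6=true}.
              branch 2.2.1.2 (add not q6):
                × closes — contains both q6 and not q6.
          branch 2.2.2 (add q2):
            not ((not q5 implies (not q5 and q2)) and q6): β-rule — branch into not (not q5 implies (not q5 and q2))  //  not q6.
              branch 2.2.2.1 (add not (not q5 implies (not q5 and q2))):
                not (not q5 implies (not q5 and q2)): α-rule — add not q5, not (not q5 and q2).
                not (not q5 and q2): β-rule — branch into not not q5  //  not q2.
                  branch 2.2.2.1.1 (add not not q5):
                    × closes — contains both q5 and not q5.
                  branch 2.2.2.1.2 (add not q2):
                    × closes — contains both q2 and not q2.
              branch 2.2.2.2 (add not q6):
                × closes — contains both q6 and not q6.
9 branches closed, 4 open.
Each open branch fixes some atoms; the unmentioned ones are free. Counting distinct full assignments: branch {q2=false, q3=true, q4=false, q5=true, q6=true} (q1) contributes 2 new; branch {q3=false, q4=true, q6=true} (q1, q2, q5) contributes 8 new; branch {q2=true, q4=true, q6=true} (q1, q3, q5) contributes 4 new; branch {q2=false, q3=false, q5=false, q6=true} (q1, q4) contributes 2 new. Total: 16.

16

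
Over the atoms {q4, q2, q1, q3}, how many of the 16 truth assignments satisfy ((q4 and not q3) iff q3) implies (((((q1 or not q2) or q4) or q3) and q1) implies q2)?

15

Initial set: {(((q4 and not q3) iff q3) implies (((((q1 or not q2) or q4) or q3) and q1) implies q2))}.
(((q4 and not q3) iff q3) implies (((((q1 or not q2) or q4) or q3) and q1) implies q2)): β-rule — branch into not ((q4 and not q3) iff q3)  //  (((((q1 or not q2) or q4) or q3) and q1) implies q2).
  branch 1 (add not ((q4 and not q3) iff q3)):
    not ((q4 and not q3) iff q3): β-rule — branch into (q4 and not q3), not q3  //  not (q4 and not q3), q3.
      branch 1.1 (add (q4 and not q3), not q3):
        (q4 and not q3): α-rule — add q4, not q3.
        ○ open, literals {q3=false, q4=true}.
      branch 1.2 (add not (q4 and not q3), q3):
        not (q4 and not q3): β-rule — branch into not q4  //  not not q3.
          branch 1.2.1 (add not q4):
            ○ open, literals {q3=true, q4=false}.
          branch 1.2.2 (add not not q3):
            ○ open, literals {q3=true}.
  branch 2 (add (((((q1 or not q2) or q4) or q3) and q1) implies q2)):
    (((((q1 or not q2) or q4) or q3) and q1) implies q2): β-rule — branch into not ((((q1 or not q2) or q4) or q3) and q1)  //  q2.
      branch 2.1 (add not ((((q1 or not q2) or q4) or q3) and q1)):
        not ((((q1 or not q2) or q4) or q3) and q1): β-rule — branch into not (((q1 or not q2) or q4) or q3)  //  not q1.
          branch 2.1.1 (add not (((q1 or not q2) or q4) or q3)):
            not (((q1 or not q2) or q4) or q3): α-rule — add not ((q1 or not q2) or q4), not q3.
            not ((q1 or not q2) or q4): α-rule — add not (q1 or not q2), not q4.
            not (q1 or not q2): α-rule — add not q1, not not q2.
            ○ open, literals {q1=false, q2=true, q3=false, q4=false}.
          branch 2.1.2 (add not q1):
            ○ open, literals {q1=false}.
      branch 2.2 (add q2):
        ○ open, literals {q2=true}.
0 branches closed, 6 open.
Each open branch fixes some atoms; the unmentioned ones are free. Counting distinct full assignments: branch {q3=false, q4=true} (q2, q1) contributes 4 new; branch {q3=true, q4=false} (q2, q1) contributes 4 new; branch {q3=true} (q4, q2, q1) contributes 4 new; branch {q1=false, q2=true, q3=false, q4=false} (none free) contributes 1 new; branch {q1=false} (q4, q2, q3) contributes 1 new; branch {q2=true} (q4, q1, q3) contributes 1 new. Total: 15.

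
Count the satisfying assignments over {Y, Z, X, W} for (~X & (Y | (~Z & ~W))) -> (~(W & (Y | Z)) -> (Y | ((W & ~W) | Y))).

Initial set: {((~X & (Y | (~Z & ~W))) -> (~(W & (Y | Z)) -> (Y | ((W & ~W) | Y))))}.
((~X & (Y | (~Z & ~W))) -> (~(W & (Y | Z)) -> (Y | ((W & ~W) | Y)))): β-rule — branch into ~(~X & (Y | (~Z & ~W)))  //  (~(W & (Y | Z)) -> (Y | ((W & ~W) | Y))).
  branch 1 (add ~(~X & (Y | (~Z & ~W)))):
    ~(~X & (Y | (~Z & ~W))): β-rule — branch into ~~X  //  ~(Y | (~Z & ~W)).
      branch 1.1 (add ~~X):
        ○ open, literals {X=T}.
      branch 1.2 (add ~(Y | (~Z & ~W))):
        ~(Y | (~Z & ~W)): α-rule — add ~Y, ~(~Z & ~W).
        ~(~Z & ~W): β-rule — branch into ~~Z  //  ~~W.
          branch 1.2.1 (add ~~Z):
            ○ open, literals {Y=F, Z=T}.
          branch 1.2.2 (add ~~W):
            ○ open, literals {W=T, Y=F}.
  branch 2 (add (~(W & (Y | Z)) -> (Y | ((W & ~W) | Y)))):
    (~(W & (Y | Z)) -> (Y | ((W & ~W) | Y))): β-rule — branch into ~~(W & (Y | Z))  //  (Y | ((W & ~W) | Y)).
      branch 2.1 (add ~~(W & (Y | Z))):
        ~~(W & (Y | Z)): α-rule — add W, (Y | Z).
        (Y | Z): β-rule — branch into Y  //  Z.
          branch 2.1.1 (add Y):
            ○ open, literals {W=T, Y=T}.
          branch 2.1.2 (add Z):
            ○ open, literals {W=T, Z=T}.
      branch 2.2 (add (Y | ((W & ~W) | Y))):
        (Y | ((W & ~W) | Y)): β-rule — branch into Y  //  ((W & ~W) | Y).
          branch 2.2.1 (add Y):
            ○ open, literals {Y=T}.
          branch 2.2.2 (add ((W & ~W) | Y)):
            ((W & ~W) | Y): β-rule — branch into (W & ~W)  //  Y.
              branch 2.2.2.1 (add (W & ~W)):
                (W & ~W): α-rule — add W, ~W.
                × closes — contains both W and ~W.
              branch 2.2.2.2 (add Y):
                ○ open, literals {Y=T}.
1 branch closed, 7 open.
Each open branch fixes some atoms; the unmentioned ones are free. Counting distinct full assignments: branch {X=T} (Y, Z, W) contributes 8 new; branch {Y=F, Z=T} (X, W) contributes 2 new; branch {W=T, Y=F} (Z, X) contributes 1 new; branch {W=T, Y=T} (Z, X) contributes 2 new; branch {W=T, Z=T} (Y, X) contributes 0 new; branch {Y=T} (Z, X, W) contributes 2 new; branch {Y=T} (Z, X, W) contributes 0 new. Total: 15.

15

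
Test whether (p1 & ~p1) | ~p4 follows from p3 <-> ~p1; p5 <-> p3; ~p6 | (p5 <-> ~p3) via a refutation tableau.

No

Initial set: {T (p3 <-> ~p1); T (p5 <-> p3); T (~p6 | (p5 <-> ~p3)); F ((p1 & ~p1) | ~p4)}.
F ((p1 & ~p1) | ~p4): α-rule — add F (p1 & ~p1), F ~p4.
T (p3 <-> ~p1): β-rule — branch into T p3, T ~p1  //  F p3, F ~p1.
  branch 1 (add T p3, T ~p1):
    T (p5 <-> p3): β-rule — branch into T p5, T p3  //  F p5, F p3.
      branch 1.1 (add T p5, T p3):
        T (~p6 | (p5 <-> ~p3)): β-rule — branch into T ~p6  //  T (p5 <-> ~p3).
          branch 1.1.1 (add T ~p6):
            F (p1 & ~p1): β-rule — branch into F p1  //  F ~p1.
              branch 1.1.1.1 (add F p1):
                ○ open, literals {p1=F, p3=T, p4=T, p5=T, p6=F}.
              branch 1.1.1.2 (add F ~p1):
                × closes — contains both p1 and ~p1.
          branch 1.1.2 (add T (p5 <-> ~p3)):
            F (p1 & ~p1): β-rule — branch into F p1  //  F ~p1.
              branch 1.1.2.1 (add F p1):
                T (p5 <-> ~p3): β-rule — branch into T p5, T ~p3  //  F p5, F ~p3.
                  branch 1.1.2.1.1 (add T p5, T ~p3):
                    × closes — contains both p3 and ~p3.
                  branch 1.1.2.1.2 (add F p5, F ~p3):
                    × closes — contains both p5 and ~p5.
              branch 1.1.2.2 (add F ~p1):
                × closes — contains both p1 and ~p1.
      branch 1.2 (add F p5, F p3):
        × closes — contains both p3 and ~p3.
  branch 2 (add F p3, F ~p1):
    T (p5 <-> p3): β-rule — branch into T p5, T p3  //  F p5, F p3.
      branch 2.1 (add T p5, T p3):
        × closes — contains both p3 and ~p3.
      branch 2.2 (add F p5, F p3):
        T (~p6 | (p5 <-> ~p3)): β-rule — branch into T ~p6  //  T (p5 <-> ~p3).
          branch 2.2.1 (add T ~p6):
            F (p1 & ~p1): β-rule — branch into F p1  //  F ~p1.
              branch 2.2.1.1 (add F p1):
                × closes — contains both p1 and ~p1.
              branch 2.2.1.2 (add F ~p1):
                ○ open, literals {p1=T, p3=F, p4=T, p5=F, p6=F}.
          branch 2.2.2 (add T (p5 <-> ~p3)):
            F (p1 & ~p1): β-rule — branch into F p1  //  F ~p1.
              branch 2.2.2.1 (add F p1):
                × closes — contains both p1 and ~p1.
              branch 2.2.2.2 (add F ~p1):
                T (p5 <-> ~p3): β-rule — branch into T p5, T ~p3  //  F p5, F ~p3.
                  branch 2.2.2.2.1 (add T p5, T ~p3):
                    × closes — contains both p5 and ~p5.
                  branch 2.2.2.2.2 (add F p5, F ~p3):
                    × closes — contains both p3 and ~p3.
10 branches closed, 2 open.
An open branch gives a countermodel: p1=F, p3=T, p4=T, p5=T, p6=F (unmentioned atoms arbitrary); the premises hold there but the conclusion fails.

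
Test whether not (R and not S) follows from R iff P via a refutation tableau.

Initial set: {(R iff P); not not (R and not S)}.
not not (R and not S): α-rule — add R, not S.
(R iff P): β-rule — branch into R, P  //  not R, not P.
  branch 1 (add R, P):
    ○ open, literals {P=1, R=1, S=0}.
  branch 2 (add not R, not P):
    × closes — contains both R and not R.
1 branch closed, 1 open.
An open branch gives a countermodel: P=1, R=1, S=0 (unmentioned atoms arbitrary); the premises hold there but the conclusion fails.

No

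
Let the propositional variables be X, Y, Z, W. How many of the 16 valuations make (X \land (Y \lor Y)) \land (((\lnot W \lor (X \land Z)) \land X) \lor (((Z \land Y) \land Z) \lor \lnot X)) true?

3

Initial set: {((X \land (Y \lor Y)) \land (((\lnot W \lor (X \land Z)) \land X) \lor (((Z \land Y) \land Z) \lor \lnot X)))}.
((X \land (Y \lor Y)) \land (((\lnot W \lor (X \land Z)) \land X) \lor (((Z \land Y) \land Z) \lor \lnot X))): α-rule — add (X \land (Y \lor Y)), (((\lnot W \lor (X \land Z)) \land X) \lor (((Z \land Y) \land Z) \lor \lnot X)).
(X \land (Y \lor Y)): α-rule — add X, (Y \lor Y).
(((\lnot W \lor (X \land Z)) \land X) \lor (((Z \land Y) \land Z) \lor \lnot X)): β-rule — branch into ((\lnot W \lor (X \land Z)) \land X)  //  (((Z \land Y) \land Z) \lor \lnot X).
  branch 1 (add ((\lnot W \lor (X \land Z)) \land X)):
    ((\lnot W \lor (X \land Z)) \land X): α-rule — add (\lnot W \lor (X \land Z)), X.
    (Y \lor Y): β-rule — branch into Y  //  Y.
      branch 1.1 (add Y):
        (\lnot W \lor (X \land Z)): β-rule — branch into \lnot W  //  (X \land Z).
          branch 1.1.1 (add \lnot W):
            ○ open, literals {W=0, X=1, Y=1}.
          branch 1.1.2 (add (X \land Z)):
            (X \land Z): α-rule — add X, Z.
            ○ open, literals {X=1, Y=1, Z=1}.
      branch 1.2 (add Y):
        (\lnot W \lor (X \land Z)): β-rule — branch into \lnot W  //  (X \land Z).
          branch 1.2.1 (add \lnot W):
            ○ open, literals {W=0, X=1, Y=1}.
          branch 1.2.2 (add (X \land Z)):
            (X \land Z): α-rule — add X, Z.
            ○ open, literals {X=1, Y=1, Z=1}.
  branch 2 (add (((Z \land Y) \land Z) \lor \lnot X)):
    (Y \lor Y): β-rule — branch into Y  //  Y.
      branch 2.1 (add Y):
        (((Z \land Y) \land Z) \lor \lnot X): β-rule — branch into ((Z \land Y) \land Z)  //  \lnot X.
          branch 2.1.1 (add ((Z \land Y) \land Z)):
            ((Z \land Y) \land Z): α-rule — add (Z \land Y), Z.
            (Z \land Y): α-rule — add Z, Y.
            ○ open, literals {X=1, Y=1, Z=1}.
          branch 2.1.2 (add \lnot X):
            × closes — contains both X and \lnot X.
      branch 2.2 (add Y):
        (((Z \land Y) \land Z) \lor \lnot X): β-rule — branch into ((Z \land Y) \land Z)  //  \lnot X.
          branch 2.2.1 (add ((Z \land Y) \land Z)):
            ((Z \land Y) \land Z): α-rule — add (Z \land Y), Z.
            (Z \land Y): α-rule — add Z, Y.
            ○ open, literals {X=1, Y=1, Z=1}.
          branch 2.2.2 (add \lnot X):
            × closes — contains both X and \lnot X.
2 branches closed, 6 open.
Each open branch fixes some atoms; the unmentioned ones are free. Counting distinct full assignments: branch {W=0, X=1, Y=1} (Z) contributes 2 new; branch {X=1, Y=1, Z=1} (W) contributes 1 new; branch {W=0, X=1, Y=1} (Z) contributes 0 new; branch {X=1, Y=1, Z=1} (W) contributes 0 new; branch {X=1, Y=1, Z=1} (W) contributes 0 new; branch {X=1, Y=1, Z=1} (W) contributes 0 new. Total: 3.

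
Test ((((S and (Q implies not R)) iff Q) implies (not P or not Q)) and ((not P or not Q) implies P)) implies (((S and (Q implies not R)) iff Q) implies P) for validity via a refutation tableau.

Valid

Assume the negation and expand:
Initial set: {not (((((S and (Q implies not R)) iff Q) implies (not P or not Q)) and ((not P or not Q) implies P)) implies (((S and (Q implies not R)) iff Q) implies P))}.
not (((((S and (Q implies not R)) iff Q) implies (not P or not Q)) and ((not P or not Q) implies P)) implies (((S and (Q implies not R)) iff Q) implies P)): α-rule — add ((((S and (Q implies not R)) iff Q) implies (not P or not Q)) and ((not P or not Q) implies P)), not (((S and (Q implies not R)) iff Q) implies P).
((((S and (Q implies not R)) iff Q) implies (not P or not Q)) and ((not P or not Q) implies P)): α-rule — add (((S and (Q implies not R)) iff Q) implies (not P or not Q)), ((not P or not Q) implies P).
not (((S and (Q implies not R)) iff Q) implies P): α-rule — add ((S and (Q implies not R)) iff Q), not P.
(((S and (Q implies not R)) iff Q) implies (not P or not Q)): β-rule — branch into not ((S and (Q implies not R)) iff Q)  //  (not P or not Q).
  branch 1 (add not ((S and (Q implies not R)) iff Q)):
    ((not P or not Q) implies P): β-rule — branch into not (not P or not Q)  //  P.
      branch 1.1 (add not (not P or not Q)):
        not (not P or not Q): α-rule — add not not P, not not Q.
        × closes — contains both P and not P.
      branch 1.2 (add P):
        × closes — contains both P and not P.
  branch 2 (add (not P or not Q)):
    ((not P or not Q) implies P): β-rule — branch into not (not P or not Q)  //  P.
      branch 2.1 (add not (not P or not Q)):
        not (not P or not Q): α-rule — add not not P, not not Q.
        × closes — contains both P and not P.
      branch 2.2 (add P):
        × closes — contains both P and not P.
All 4 branches close.
Every branch closed, so the negation is unsatisfiable and the formula is valid.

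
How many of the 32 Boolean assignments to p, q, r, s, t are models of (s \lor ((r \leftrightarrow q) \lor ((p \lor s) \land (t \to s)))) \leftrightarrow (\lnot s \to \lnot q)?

24

Initial set: {T ((s \lor ((r \leftrightarrow q) \lor ((p \lor s) \land (t \to s)))) \leftrightarrow (\lnot s \to \lnot q))}.
T ((s \lor ((r \leftrightarrow q) \lor ((p \lor s) \land (t \to s)))) \leftrightarrow (\lnot s \to \lnot q)): β-rule — branch into T (s \lor ((r \leftrightarrow q) \lor ((p \lor s) \land (t \to s)))), T (\lnot s \to \lnot q)  //  F (s \lor ((r \leftrightarrow q) \lor ((p \lor s) \land (t \to s)))), F (\lnot s \to \lnot q).
  branch 1 (add T (s \lor ((r \leftrightarrow q) \lor ((p \lor s) \land (t \to s)))), T (\lnot s \to \lnot q)):
    T (s \lor ((r \leftrightarrow q) \lor ((p \lor s) \land (t \to s)))): β-rule — branch into T s  //  T ((r \leftrightarrow q) \lor ((p \lor s) \land (t \to s))).
      branch 1.1 (add T s):
        T (\lnot s \to \lnot q): β-rule — branch into F \lnot s  //  T \lnot q.
          branch 1.1.1 (add F \lnot s):
            ○ open, literals {s=T}.
          branch 1.1.2 (add T \lnot q):
            ○ open, literals {q=F, s=T}.
      branch 1.2 (add T ((r \leftrightarrow q) \lor ((p \lor s) \land (t \to s)))):
        T (\lnot s \to \lnot q): β-rule — branch into F \lnot s  //  T \lnot q.
          branch 1.2.1 (add F \lnot s):
            T ((r \leftrightarrow q) \lor ((p \lor s) \land (t \to s))): β-rule — branch into T (r \leftrightarrow q)  //  T ((p \lor s) \land (t \to s)).
              branch 1.2.1.1 (add T (r \leftrightarrow q)):
                T (r \leftrightarrow q): β-rule — branch into T r, T q  //  F r, F q.
                  branch 1.2.1.1.1 (add T r, T q):
                    ○ open, literals {q=T, r=T, s=T}.
                  branch 1.2.1.1.2 (add F r, F q):
                    ○ open, literals {q=F, r=F, s=T}.
              branch 1.2.1.2 (add T ((p \lor s) \land (t \to s))):
                T ((p \lor s) \land (t \to s)): α-rule — add T (p \lor s), T (t \to s).
                T (p \lor s): β-rule — branch into T p  //  T s.
                  branch 1.2.1.2.1 (add T p):
                    T (t \to s): β-rule — branch into F t  //  T s.
                      branch 1.2.1.2.1.1 (add F t):
                        ○ open, literals {p=T, s=T, t=F}.
                      branch 1.2.1.2.1.2 (add T s):
                        ○ open, literals {p=T, s=T}.
                  branch 1.2.1.2.2 (add T s):
                    T (t \to s): β-rule — branch into F t  //  T s.
                      branch 1.2.1.2.2.1 (add F t):
                        ○ open, literals {s=T, t=F}.
                      branch 1.2.1.2.2.2 (add T s):
                        ○ open, literals {s=T}.
          branch 1.2.2 (add T \lnot q):
            T ((r \leftrightarrow q) \lor ((p \lor s) \land (t \to s))): β-rule — branch into T (r \leftrightarrow q)  //  T ((p \lor s) \land (t \to s)).
              branch 1.2.2.1 (add T (r \leftrightarrow q)):
                T (r \leftrightarrow q): β-rule — branch into T r, T q  //  F r, F q.
                  branch 1.2.2.1.1 (add T r, T q):
                    × closes — contains both q and \lnot q.
                  branch 1.2.2.1.2 (add F r, F q):
                    ○ open, literals {q=F, r=F}.
              branch 1.2.2.2 (add T ((p \lor s) \land (t \to s))):
                T ((p \lor s) \land (t \to s)): α-rule — add T (p \lor s), T (t \to s).
                T (p \lor s): β-rule — branch into T p  //  T s.
                  branch 1.2.2.2.1 (add T p):
                    T (t \to s): β-rule — branch into F t  //  T s.
                      branch 1.2.2.2.1.1 (add F t):
                        ○ open, literals {p=T, q=F, t=F}.
                      branch 1.2.2.2.1.2 (add T s):
                        ○ open, literals {p=T, q=F, s=T}.
                  branch 1.2.2.2.2 (add T s):
                    T (t \to s): β-rule — branch into F t  //  T s.
                      branch 1.2.2.2.2.1 (add F t):
                        ○ open, literals {q=F, s=T, t=F}.
                      branch 1.2.2.2.2.2 (add T s):
                        ○ open, literals {q=F, s=T}.
  branch 2 (add F (s \lor ((r \leftrightarrow q) \lor ((p \lor s) \land (t \to s)))), F (\lnot s \to \lnot q)):
    F (s \lor ((r \leftrightarrow q) \lor ((p \lor s) \land (t \to s)))): α-rule — add F s, F ((r \leftrightarrow q) \lor ((p \lor s) \land (t \to s))).
    F (\lnot s \to \lnot q): α-rule — add T \lnot s, F \lnot q.
    F ((r \leftrightarrow q) \lor ((p \lor s) \land (t \to s))): α-rule — add F (r \leftrightarrow q), F ((p \lor s) \land (t \to s)).
    F (r \leftrightarrow q): β-rule — branch into T r, F q  //  F r, T q.
      branch 2.1 (add T r, F q):
        × closes — contains both q and \lnot q.
      branch 2.2 (add F r, T q):
        F ((p \lor s) \land (t \to s)): β-rule — branch into F (p \lor s)  //  F (t \to s).
          branch 2.2.1 (add F (p \lor s)):
            F (p \lor s): α-rule — add F p, F s.
            ○ open, literals {p=F, q=T, r=F, s=F}.
          branch 2.2.2 (add F (t \to s)):
            F (t \to s): α-rule — add T t, F s.
            ○ open, literals {q=T, r=F, s=F, t=T}.
2 branches closed, 15 open.
Each open branch fixes some atoms; the unmentioned ones are free. Counting distinct full assignments: branch {s=T} (p, q, r, t) contributes 16 new; branch {q=F, s=T} (p, r, t) contributes 0 new; branch {q=T, r=T, s=T} (p, t) contributes 0 new; branch {q=F, r=F, s=T} (p, t) contributes 0 new; branch {p=T, s=T, t=F} (q, r) contributes 0 new; branch {p=T, s=T} (q, r, t) contributes 0 new; branch {s=T, t=F} (p, q, r) contributes 0 new; branch {s=T} (p, q, r, t) contributes 0 new; branch {q=F, r=F} (p, s, t) contributes 4 new; branch {p=T, q=F, t=F} (r, s) contributes 1 new; branch {p=T, q=F, s=T} (r, t) contributes 0 new; branch {q=F, s=T, t=F} (p, r) contributes 0 new; branch {q=F, s=T} (p, r, t) contributes 0 new; branch {p=F, q=T, r=F, s=F} (t) contributes 2 new; branch {q=T, r=F, s=F, t=T} (p) contributes 1 new. Total: 24.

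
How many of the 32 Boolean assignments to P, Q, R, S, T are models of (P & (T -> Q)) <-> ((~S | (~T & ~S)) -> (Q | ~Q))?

12

Initial set: {((P & (T -> Q)) <-> ((~S | (~T & ~S)) -> (Q | ~Q)))}.
((P & (T -> Q)) <-> ((~S | (~T & ~S)) -> (Q | ~Q))): β-rule — branch into (P & (T -> Q)), ((~S | (~T & ~S)) -> (Q | ~Q))  //  ~(P & (T -> Q)), ~((~S | (~T & ~S)) -> (Q | ~Q)).
  branch 1 (add (P & (T -> Q)), ((~S | (~T & ~S)) -> (Q | ~Q))):
    (P & (T -> Q)): α-rule — add P, (T -> Q).
    ((~S | (~T & ~S)) -> (Q | ~Q)): β-rule — branch into ~(~S | (~T & ~S))  //  (Q | ~Q).
      branch 1.1 (add ~(~S | (~T & ~S))):
        ~(~S | (~T & ~S)): α-rule — add ~~S, ~(~T & ~S).
        (T -> Q): β-rule — branch into ~T  //  Q.
          branch 1.1.1 (add ~T):
            ~(~T & ~S): β-rule — branch into ~~T  //  ~~S.
              branch 1.1.1.1 (add ~~T):
                × closes — contains both T and ~T.
              branch 1.1.1.2 (add ~~S):
                ○ open, literals {P=true, S=true, T=false}.
          branch 1.1.2 (add Q):
            ~(~T & ~S): β-rule — branch into ~~T  //  ~~S.
              branch 1.1.2.1 (add ~~T):
                ○ open, literals {P=true, Q=true, S=true, T=true}.
              branch 1.1.2.2 (add ~~S):
                ○ open, literals {P=true, Q=true, S=true}.
      branch 1.2 (add (Q | ~Q)):
        (T -> Q): β-rule — branch into ~T  //  Q.
          branch 1.2.1 (add ~T):
            (Q | ~Q): β-rule — branch into Q  //  ~Q.
              branch 1.2.1.1 (add Q):
                ○ open, literals {P=true, Q=true, T=false}.
              branch 1.2.1.2 (add ~Q):
                ○ open, literals {P=true, Q=false, T=false}.
          branch 1.2.2 (add Q):
            (Q | ~Q): β-rule — branch into Q  //  ~Q.
              branch 1.2.2.1 (add Q):
                ○ open, literals {P=true, Q=true}.
              branch 1.2.2.2 (add ~Q):
                × closes — contains both Q and ~Q.
  branch 2 (add ~(P & (T -> Q)), ~((~S | (~T & ~S)) -> (Q | ~Q))):
    ~((~S | (~T & ~S)) -> (Q | ~Q)): α-rule — add (~S | (~T & ~S)), ~(Q | ~Q).
    ~(Q | ~Q): α-rule — add ~Q, ~~Q.
    × closes — contains both Q and ~Q.
3 branches closed, 6 open.
Each open branch fixes some atoms; the unmentioned ones are free. Counting distinct full assignments: branch {P=true, S=true, T=false} (Q, R) contributes 4 new; branch {P=true, Q=true, S=true, T=true} (R) contributes 2 new; branch {P=true, Q=true, S=true} (R, T) contributes 0 new; branch {P=true, Q=true, T=false} (R, S) contributes 2 new; branch {P=true, Q=false, T=false} (R, S) contributes 2 new; branch {P=true, Q=true} (R, S, T) contributes 2 new. Total: 12.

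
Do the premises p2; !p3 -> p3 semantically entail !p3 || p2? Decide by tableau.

Initial set: {p2; (!p3 -> p3); !(!p3 || p2)}.
!(!p3 || p2): α-rule — add !!p3, !p2.
× closes — contains both p2 and !p2.
All 1 branch closes.
Every branch closed, so the premises entail the conclusion.

Yes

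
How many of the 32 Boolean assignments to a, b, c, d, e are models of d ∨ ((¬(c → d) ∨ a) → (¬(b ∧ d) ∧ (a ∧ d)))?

20

Initial set: {(d ∨ ((¬(c → d) ∨ a) → (¬(b ∧ d) ∧ (a ∧ d))))}.
(d ∨ ((¬(c → d) ∨ a) → (¬(b ∧ d) ∧ (a ∧ d)))): β-rule — branch into d  //  ((¬(c → d) ∨ a) → (¬(b ∧ d) ∧ (a ∧ d))).
  branch 1 (add d):
    ○ open, literals {d=true}.
  branch 2 (add ((¬(c → d) ∨ a) → (¬(b ∧ d) ∧ (a ∧ d)))):
    ((¬(c → d) ∨ a) → (¬(b ∧ d) ∧ (a ∧ d))): β-rule — branch into ¬(¬(c → d) ∨ a)  //  (¬(b ∧ d) ∧ (a ∧ d)).
      branch 2.1 (add ¬(¬(c → d) ∨ a)):
        ¬(¬(c → d) ∨ a): α-rule — add ¬¬(c → d), ¬a.
        ¬¬(c → d): β-rule — branch into ¬c  //  d.
          branch 2.1.1 (add ¬c):
            ○ open, literals {a=false, c=false}.
          branch 2.1.2 (add d):
            ○ open, literals {a=false, d=true}.
      branch 2.2 (add (¬(b ∧ d) ∧ (a ∧ d))):
        (¬(b ∧ d) ∧ (a ∧ d)): α-rule — add ¬(b ∧ d), (a ∧ d).
        (a ∧ d): α-rule — add a, d.
        ¬(b ∧ d): β-rule — branch into ¬b  //  ¬d.
          branch 2.2.1 (add ¬b):
            ○ open, literals {a=true, b=false, d=true}.
          branch 2.2.2 (add ¬d):
            × closes — contains both d and ¬d.
1 branch closed, 4 open.
Each open branch fixes some atoms; the unmentioned ones are free. Counting distinct full assignments: branch {d=true} (a, b, c, e) contributes 16 new; branch {a=false, c=false} (b, d, e) contributes 4 new; branch {a=false, d=true} (b, c, e) contributes 0 new; branch {a=true, b=false, d=true} (c, e) contributes 0 new. Total: 20.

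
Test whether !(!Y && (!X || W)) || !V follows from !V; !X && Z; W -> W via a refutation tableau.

Yes

Initial set: {!V; (!X && Z); (W -> W); !(!(!Y && (!X || W)) || !V)}.
(!X && Z): α-rule — add !X, Z.
!(!(!Y && (!X || W)) || !V): α-rule — add !!(!Y && (!X || W)), !!V.
× closes — contains both V and !V.
All 1 branch closes.
Every branch closed, so the premises entail the conclusion.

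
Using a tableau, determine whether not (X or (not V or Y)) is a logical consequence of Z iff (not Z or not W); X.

Initial set: {(Z iff (not Z or not W)); X; not not (X or (not V or Y))}.
(Z iff (not Z or not W)): β-rule — branch into Z, (not Z or not W)  //  not Z, not (not Z or not W).
  branch 1 (add Z, (not Z or not W)):
    not not (X or (not V or Y)): β-rule — branch into X  //  (not V or Y).
      branch 1.1 (add X):
        (not Z or not W): β-rule — branch into not Z  //  not W.
          branch 1.1.1 (add not Z):
            × closes — contains both Z and not Z.
          branch 1.1.2 (add not W):
            ○ open, literals {W=false, X=true, Z=true}.
      branch 1.2 (add (not V or Y)):
        (not Z or not W): β-rule — branch into not Z  //  not W.
          branch 1.2.1 (add not Z):
            × closes — contains both Z and not Z.
          branch 1.2.2 (add not W):
            (not V or Y): β-rule — branch into not V  //  Y.
              branch 1.2.2.1 (add not V):
                ○ open, literals {V=false, W=false, X=true, Z=true}.
              branch 1.2.2.2 (add Y):
                ○ open, literals {W=false, X=true, Y=true, Z=true}.
  branch 2 (add not Z, not (not Z or not W)):
    not (not Z or not W): α-rule — add not not Z, not not W.
    × closes — contains both Z and not Z.
3 branches closed, 3 open.
An open branch gives a countermodel: W=false, X=true, Z=true (unmentioned atoms arbitrary); the premises hold there but the conclusion fails.

No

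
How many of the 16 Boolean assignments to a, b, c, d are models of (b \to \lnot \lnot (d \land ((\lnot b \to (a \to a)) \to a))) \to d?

12

Initial set: {((b \to \lnot \lnot (d \land ((\lnot b \to (a \to a)) \to a))) \to d)}.
((b \to \lnot \lnot (d \land ((\lnot b \to (a \to a)) \to a))) \to d): β-rule — branch into \lnot (b \to \lnot \lnot (d \land ((\lnot b \to (a \to a)) \to a)))  //  d.
  branch 1 (add \lnot (b \to \lnot \lnot (d \land ((\lnot b \to (a \to a)) \to a)))):
    \lnot (b \to \lnot \lnot (d \land ((\lnot b \to (a \to a)) \to a))): α-rule — add b, \lnot \lnot \lnot (d \land ((\lnot b \to (a \to a)) \to a)).
    \lnot \lnot \lnot (d \land ((\lnot b \to (a \to a)) \to a)): drop double negation, giving \lnot (d \land ((\lnot b \to (a \to a)) \to a)).
    \lnot (d \land ((\lnot b \to (a \to a)) \to a)): β-rule — branch into \lnot d  //  \lnot ((\lnot b \to (a \to a)) \to a).
      branch 1.1 (add \lnot d):
        ○ open, literals {b=true, d=false}.
      branch 1.2 (add \lnot ((\lnot b \to (a \to a)) \to a)):
        \lnot ((\lnot b \to (a \to a)) \to a): α-rule — add (\lnot b \to (a \to a)), \lnot a.
        (\lnot b \to (a \to a)): β-rule — branch into \lnot \lnot b  //  (a \to a).
          branch 1.2.1 (add \lnot \lnot b):
            ○ open, literals {a=false, b=true}.
          branch 1.2.2 (add (a \to a)):
            (a \to a): β-rule — branch into \lnot a  //  a.
              branch 1.2.2.1 (add \lnot a):
                ○ open, literals {a=false, b=true}.
              branch 1.2.2.2 (add a):
                × closes — contains both a and \lnot a.
  branch 2 (add d):
    ○ open, literals {d=true}.
1 branch closed, 4 open.
Each open branch fixes some atoms; the unmentioned ones are free. Counting distinct full assignments: branch {b=true, d=false} (a, c) contributes 4 new; branch {a=false, b=true} (c, d) contributes 2 new; branch {a=false, b=true} (c, d) contributes 0 new; branch {d=true} (a, b, c) contributes 6 new. Total: 12.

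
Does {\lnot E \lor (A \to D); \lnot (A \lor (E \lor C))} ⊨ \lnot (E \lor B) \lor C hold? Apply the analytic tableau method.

No

Initial set: {(\lnot E \lor (A \to D)); \lnot (A \lor (E \lor C)); \lnot (\lnot (E \lor B) \lor C)}.
\lnot (A \lor (E \lor C)): α-rule — add \lnot A, \lnot (E \lor C).
\lnot (\lnot (E \lor B) \lor C): α-rule — add \lnot \lnot (E \lor B), \lnot C.
\lnot (E \lor C): α-rule — add \lnot E, \lnot C.
(\lnot E \lor (A \to D)): β-rule — branch into \lnot E  //  (A \to D).
  branch 1 (add \lnot E):
    \lnot \lnot (E \lor B): β-rule — branch into E  //  B.
      branch 1.1 (add E):
        × closes — contains both E and \lnot E.
      branch 1.2 (add B):
        ○ open, literals {A=F, B=T, C=F, E=F}.
  branch 2 (add (A \to D)):
    \lnot \lnot (E \lor B): β-rule — branch into E  //  B.
      branch 2.1 (add E):
        × closes — contains both E and \lnot E.
      branch 2.2 (add B):
        (A \to D): β-rule — branch into \lnot A  //  D.
          branch 2.2.1 (add \lnot A):
            ○ open, literals {A=F, B=T, C=F, E=F}.
          branch 2.2.2 (add D):
            ○ open, literals {A=F, B=T, C=F, D=T, E=F}.
2 branches closed, 3 open.
An open branch gives a countermodel: A=F, B=T, C=F, E=F (unmentioned atoms arbitrary); the premises hold there but the conclusion fails.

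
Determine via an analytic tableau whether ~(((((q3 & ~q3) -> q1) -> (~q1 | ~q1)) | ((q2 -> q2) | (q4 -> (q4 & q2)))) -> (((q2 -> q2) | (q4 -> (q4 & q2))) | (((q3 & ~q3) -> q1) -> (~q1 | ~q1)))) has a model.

Unsatisfiable

Initial set: {T ~(((((q3 & ~q3) -> q1) -> (~q1 | ~q1)) | ((q2 -> q2) | (q4 -> (q4 & q2)))) -> (((q2 -> q2) | (q4 -> (q4 & q2))) | (((q3 & ~q3) -> q1) -> (~q1 | ~q1))))}.
T ~(((((q3 & ~q3) -> q1) -> (~q1 | ~q1)) | ((q2 -> q2) | (q4 -> (q4 & q2)))) -> (((q2 -> q2) | (q4 -> (q4 & q2))) | (((q3 & ~q3) -> q1) -> (~q1 | ~q1)))): α-rule — add T ((((q3 & ~q3) -> q1) -> (~q1 | ~q1)) | ((q2 -> q2) | (q4 -> (q4 & q2)))), F (((q2 -> q2) | (q4 -> (q4 & q2))) | (((q3 & ~q3) -> q1) -> (~q1 | ~q1))).
F (((q2 -> q2) | (q4 -> (q4 & q2))) | (((q3 & ~q3) -> q1) -> (~q1 | ~q1))): α-rule — add F ((q2 -> q2) | (q4 -> (q4 & q2))), F (((q3 & ~q3) -> q1) -> (~q1 | ~q1)).
F ((q2 -> q2) | (q4 -> (q4 & q2))): α-rule — add F (q2 -> q2), F (q4 -> (q4 & q2)).
F (((q3 & ~q3) -> q1) -> (~q1 | ~q1)): α-rule — add T ((q3 & ~q3) -> q1), F (~q1 | ~q1).
F (q2 -> q2): α-rule — add T q2, F q2.
× closes — contains both q2 and ~q2.
All 1 branch closes.
Every branch closed; the formula is unsatisfiable.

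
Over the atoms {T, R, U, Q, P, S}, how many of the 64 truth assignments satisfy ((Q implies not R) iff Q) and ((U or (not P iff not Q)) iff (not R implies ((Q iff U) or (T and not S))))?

12

Initial set: {(((Q implies not R) iff Q) and ((U or (not P iff not Q)) iff (not R implies ((Q iff U) or (T and not S)))))}.
(((Q implies not R) iff Q) and ((U or (not P iff not Q)) iff (not R implies ((Q iff U) or (T and not S))))): α-rule — add ((Q implies not R) iff Q), ((U or (not P iff not Q)) iff (not R implies ((Q iff U) or (T and not S)))).
((Q implies not R) iff Q): β-rule — branch into (Q implies not R), Q  //  not (Q implies not R), not Q.
  branch 1 (add (Q implies not R), Q):
    ((U or (not P iff not Q)) iff (not R implies ((Q iff U) or (T and not S)))): β-rule — branch into (U or (not P iff not Q)), (not R implies ((Q iff U) or (T and not S)))  //  not (U or (not P iff not Q)), not (not R implies ((Q iff U) or (T and not S))).
      branch 1.1 (add (U or (not P iff not Q)), (not R implies ((Q iff U) or (T and not S)))):
        (Q implies not R): β-rule — branch into not Q  //  not R.
          branch 1.1.1 (add not Q):
            × closes — contains both Q and not Q.
          branch 1.1.2 (add not R):
            (U or (not P iff not Q)): β-rule — branch into U  //  (not P iff not Q).
              branch 1.1.2.1 (add U):
                (not R implies ((Q iff U) or (T and not S))): β-rule — branch into not not R  //  ((Q iff U) or (T and not S)).
                  branch 1.1.2.1.1 (add not not R):
                    × closes — contains both R and not R.
                  branch 1.1.2.1.2 (add ((Q iff U) or (T and not S))):
                    ((Q iff U) or (T and not S)): β-rule — branch into (Q iff U)  //  (T and not S).
                      branch 1.1.2.1.2.1 (add (Q iff U)):
                        (Q iff U): β-rule — branch into Q, U  //  not Q, not U.
                          branch 1.1.2.1.2.1.1 (add Q, U):
                            ○ open, literals {Q=1, R=0, U=1}.
                          branch 1.1.2.1.2.1.2 (add not Q, not U):
                            × closes — contains both Q and not Q.
                      branch 1.1.2.1.2.2 (add (T and not S)):
                        (T and not S): α-rule — add T, not S.
                        ○ open, literals {Q=1, R=0, S=0, T=1, U=1}.
              branch 1.1.2.2 (add (not P iff not Q)):
                (not R implies ((Q iff U) or (T and not S))): β-rule — branch into not not R  //  ((Q iff U) or (T and not S)).
                  branch 1.1.2.2.1 (add not not R):
                    × closes — contains both R and not R.
                  branch 1.1.2.2.2 (add ((Q iff U) or (T and not S))):
                    (not P iff not Q): β-rule — branch into not P, not Q  //  not not P, not not Q.
                      branch 1.1.2.2.2.1 (add not P, not Q):
                        × closes — contains both Q and not Q.
                      branch 1.1.2.2.2.2 (add not not P, not not Q):
                        ((Q iff U) or (T and not S)): β-rule — branch into (Q iff U)  //  (T and not S).
                          branch 1.1.2.2.2.2.1 (add (Q iff U)):
                            (Q iff U): β-rule — branch into Q, U  //  not Q, not U.
                              branch 1.1.2.2.2.2.1.1 (add Q, U):
                                ○ open, literals {P=1, Q=1, R=0, U=1}.
                              branch 1.1.2.2.2.2.1.2 (add not Q, not U):
                                × closes — contains both Q and not Q.
                          branch 1.1.2.2.2.2.2 (add (T and not S)):
                            (T and not S): α-rule — add T, not S.
                            ○ open, literals {P=1, Q=1, R=0, S=0, T=1}.
      branch 1.2 (add not (U or (not P iff not Q)), not (not R implies ((Q iff U) or (T and not S)))):
        not (U or (not P iff not Q)): α-rule — add not U, not (not P iff not Q).
        not (not R implies ((Q iff U) or (T and not S))): α-rule — add not R, not ((Q iff U) or (T and not S)).
        not ((Q iff U) or (T and not S)): α-rule — add not (Q iff U), not (T and not S).
        (Q implies not R): β-rule — branch into not Q  //  not R.
          branch 1.2.1 (add not Q):
            × closes — contains both Q and not Q.
          branch 1.2.2 (add not R):
            not (not P iff not Q): β-rule — branch into not P, not not Q  //  not not P, not Q.
              branch 1.2.2.1 (add not P, not not Q):
                not (Q iff U): β-rule — branch into Q, not U  //  not Q, U.
                  branch 1.2.2.1.1 (add Q, not U):
                    not (T and not S): β-rule — branch into not T  //  not not S.
                      branch 1.2.2.1.1.1 (add not T):
                        ○ open, literals {P=0, Q=1, R=0, T=0, U=0}.
                      branch 1.2.2.1.1.2 (add not not S):
                        ○ open, literals {P=0, Q=1, R=0, S=1, U=0}.
                  branch 1.2.2.1.2 (add not Q, U):
                    × closes — contains both Q and not Q.
              branch 1.2.2.2 (add not not P, not Q):
                × closes — contains both Q and not Q.
  branch 2 (add not (Q implies not R), not Q):
    not (Q implies not R): α-rule — add Q, not not R.
    × closes — contains both Q and not Q.
10 branches closed, 6 open.
Each open branch fixes some atoms; the unmentioned ones are free. Counting distinct full assignments: branch {Q=1, R=0, U=1} (T, P, S) contributes 8 new; branch {Q=1, R=0, S=0, T=1, U=1} (P) contributes 0 new; branch {P=1, Q=1, R=0, U=1} (T, S) contributes 0 new; branch {P=1, Q=1, R=0, S=0, T=1} (U) contributes 1 new; branch {P=0, Q=1, R=0, T=0, U=0} (S) contributes 2 new; branch {P=0, Q=1, R=0, S=1, U=0} (T) contributes 1 new. Total: 12.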